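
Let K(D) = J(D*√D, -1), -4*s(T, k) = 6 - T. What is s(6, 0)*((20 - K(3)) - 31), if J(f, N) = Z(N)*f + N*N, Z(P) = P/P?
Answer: 0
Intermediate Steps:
Z(P) = 1
s(T, k) = -3/2 + T/4 (s(T, k) = -(6 - T)/4 = -3/2 + T/4)
J(f, N) = f + N² (J(f, N) = 1*f + N*N = f + N²)
K(D) = 1 + D^(3/2) (K(D) = D*√D + (-1)² = D^(3/2) + 1 = 1 + D^(3/2))
s(6, 0)*((20 - K(3)) - 31) = (-3/2 + (¼)*6)*((20 - (1 + 3^(3/2))) - 31) = (-3/2 + 3/2)*((20 - (1 + 3*√3)) - 31) = 0*((20 + (-1 - 3*√3)) - 31) = 0*((19 - 3*√3) - 31) = 0*(-12 - 3*√3) = 0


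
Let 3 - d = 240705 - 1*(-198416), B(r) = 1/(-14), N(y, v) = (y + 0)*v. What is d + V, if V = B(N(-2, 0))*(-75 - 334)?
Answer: -6147243/14 ≈ -4.3909e+5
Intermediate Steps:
N(y, v) = v*y (N(y, v) = y*v = v*y)
B(r) = -1/14
V = 409/14 (V = -(-75 - 334)/14 = -1/14*(-409) = 409/14 ≈ 29.214)
d = -439118 (d = 3 - (240705 - 1*(-198416)) = 3 - (240705 + 198416) = 3 - 1*439121 = 3 - 439121 = -439118)
d + V = -439118 + 409/14 = -6147243/14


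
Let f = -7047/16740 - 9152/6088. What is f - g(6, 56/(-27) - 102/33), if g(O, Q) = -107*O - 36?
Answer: 318986059/471820 ≈ 676.08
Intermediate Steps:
g(O, Q) = -36 - 107*O
f = -907901/471820 (f = -7047*1/16740 - 9152*1/6088 = -261/620 - 1144/761 = -907901/471820 ≈ -1.9243)
f - g(6, 56/(-27) - 102/33) = -907901/471820 - (-36 - 107*6) = -907901/471820 - (-36 - 642) = -907901/471820 - 1*(-678) = -907901/471820 + 678 = 318986059/471820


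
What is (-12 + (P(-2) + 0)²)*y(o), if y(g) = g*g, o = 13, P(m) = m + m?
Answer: 676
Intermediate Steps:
P(m) = 2*m
y(g) = g²
(-12 + (P(-2) + 0)²)*y(o) = (-12 + (2*(-2) + 0)²)*13² = (-12 + (-4 + 0)²)*169 = (-12 + (-4)²)*169 = (-12 + 16)*169 = 4*169 = 676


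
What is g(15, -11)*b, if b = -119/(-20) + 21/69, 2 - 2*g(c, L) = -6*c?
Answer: 2877/10 ≈ 287.70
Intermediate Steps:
g(c, L) = 1 + 3*c (g(c, L) = 1 - (-3)*c = 1 + 3*c)
b = 2877/460 (b = -119*(-1/20) + 21*(1/69) = 119/20 + 7/23 = 2877/460 ≈ 6.2543)
g(15, -11)*b = (1 + 3*15)*(2877/460) = (1 + 45)*(2877/460) = 46*(2877/460) = 2877/10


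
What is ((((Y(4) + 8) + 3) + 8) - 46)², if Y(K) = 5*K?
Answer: 49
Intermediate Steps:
((((Y(4) + 8) + 3) + 8) - 46)² = ((((5*4 + 8) + 3) + 8) - 46)² = ((((20 + 8) + 3) + 8) - 46)² = (((28 + 3) + 8) - 46)² = ((31 + 8) - 46)² = (39 - 46)² = (-7)² = 49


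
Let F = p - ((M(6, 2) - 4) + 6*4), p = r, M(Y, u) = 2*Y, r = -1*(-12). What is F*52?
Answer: -1040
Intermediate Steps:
r = 12
p = 12
F = -20 (F = 12 - ((2*6 - 4) + 6*4) = 12 - ((12 - 4) + 24) = 12 - (8 + 24) = 12 - 1*32 = 12 - 32 = -20)
F*52 = -20*52 = -1040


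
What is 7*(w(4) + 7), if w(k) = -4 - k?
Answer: -7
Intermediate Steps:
7*(w(4) + 7) = 7*((-4 - 1*4) + 7) = 7*((-4 - 4) + 7) = 7*(-8 + 7) = 7*(-1) = -7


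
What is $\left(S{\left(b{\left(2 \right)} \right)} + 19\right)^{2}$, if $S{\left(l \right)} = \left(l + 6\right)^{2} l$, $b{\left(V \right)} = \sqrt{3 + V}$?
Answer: $14646 + 6478 \sqrt{5} \approx 29131.0$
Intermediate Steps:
$S{\left(l \right)} = l \left(6 + l\right)^{2}$ ($S{\left(l \right)} = \left(6 + l\right)^{2} l = l \left(6 + l\right)^{2}$)
$\left(S{\left(b{\left(2 \right)} \right)} + 19\right)^{2} = \left(\sqrt{3 + 2} \left(6 + \sqrt{3 + 2}\right)^{2} + 19\right)^{2} = \left(\sqrt{5} \left(6 + \sqrt{5}\right)^{2} + 19\right)^{2} = \left(19 + \sqrt{5} \left(6 + \sqrt{5}\right)^{2}\right)^{2}$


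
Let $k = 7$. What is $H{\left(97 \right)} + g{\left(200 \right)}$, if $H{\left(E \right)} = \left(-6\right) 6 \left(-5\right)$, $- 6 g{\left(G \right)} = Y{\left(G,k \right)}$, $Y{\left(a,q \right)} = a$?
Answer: $\frac{440}{3} \approx 146.67$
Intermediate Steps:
$g{\left(G \right)} = - \frac{G}{6}$
$H{\left(E \right)} = 180$ ($H{\left(E \right)} = \left(-36\right) \left(-5\right) = 180$)
$H{\left(97 \right)} + g{\left(200 \right)} = 180 - \frac{100}{3} = \frac{440}{3}$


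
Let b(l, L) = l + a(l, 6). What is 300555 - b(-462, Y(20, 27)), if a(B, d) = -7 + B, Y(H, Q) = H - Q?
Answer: 301486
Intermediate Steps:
b(l, L) = -7 + 2*l (b(l, L) = l + (-7 + l) = -7 + 2*l)
300555 - b(-462, Y(20, 27)) = 300555 - (-7 + 2*(-462)) = 300555 - (-7 - 924) = 300555 - 1*(-931) = 300555 + 931 = 301486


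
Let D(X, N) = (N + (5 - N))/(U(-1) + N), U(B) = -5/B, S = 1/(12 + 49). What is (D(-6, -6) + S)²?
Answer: 92416/3721 ≈ 24.836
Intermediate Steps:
S = 1/61 ≈ 0.016393
D(X, N) = 5/(5 + N) (D(X, N) = (N + (5 - N))/(-5/(-1) + N) = 5/(-5*(-1) + N) = 5/(5 + N))
(D(-6, -6) + S)² = (5/(5 - 6) + 1/61)² = (5/(-1) + 1/61)² = (5*(-1) + 1/61)² = (-5 + 1/61)² = (-304/61)² = 92416/3721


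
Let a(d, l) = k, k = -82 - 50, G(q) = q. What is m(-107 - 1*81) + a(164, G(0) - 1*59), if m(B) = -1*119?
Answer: -251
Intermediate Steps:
k = -132
a(d, l) = -132
m(B) = -119
m(-107 - 1*81) + a(164, G(0) - 1*59) = -119 - 132 = -251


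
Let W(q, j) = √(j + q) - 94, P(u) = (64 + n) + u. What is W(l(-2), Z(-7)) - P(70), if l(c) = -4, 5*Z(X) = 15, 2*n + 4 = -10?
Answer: -221 + I ≈ -221.0 + 1.0*I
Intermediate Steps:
n = -7 (n = -2 + (½)*(-10) = -2 - 5 = -7)
Z(X) = 3 (Z(X) = (⅕)*15 = 3)
P(u) = 57 + u (P(u) = (64 - 7) + u = 57 + u)
W(q, j) = -94 + √(j + q)
W(l(-2), Z(-7)) - P(70) = (-94 + √(3 - 4)) - (57 + 70) = (-94 + √(-1)) - 1*127 = (-94 + I) - 127 = -221 + I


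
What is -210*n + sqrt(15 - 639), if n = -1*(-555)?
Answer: -116550 + 4*I*sqrt(39) ≈ -1.1655e+5 + 24.98*I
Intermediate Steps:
n = 555
-210*n + sqrt(15 - 639) = -210*555 + sqrt(15 - 639) = -116550 + sqrt(-624) = -116550 + 4*I*sqrt(39)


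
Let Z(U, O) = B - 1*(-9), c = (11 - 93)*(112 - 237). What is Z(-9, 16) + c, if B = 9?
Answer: 10268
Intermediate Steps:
c = 10250 (c = -82*(-125) = 10250)
Z(U, O) = 18 (Z(U, O) = 9 - 1*(-9) = 9 + 9 = 18)
Z(-9, 16) + c = 18 + 10250 = 10268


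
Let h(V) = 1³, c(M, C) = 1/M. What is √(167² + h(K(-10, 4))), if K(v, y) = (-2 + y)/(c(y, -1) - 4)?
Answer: √27890 ≈ 167.00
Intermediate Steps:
K(v, y) = (-2 + y)/(-4 + 1/y) (K(v, y) = (-2 + y)/(1/y - 4) = (-2 + y)/(-4 + 1/y))
h(V) = 1
√(167² + h(K(-10, 4))) = √(167² + 1) = √(27889 + 1) = √27890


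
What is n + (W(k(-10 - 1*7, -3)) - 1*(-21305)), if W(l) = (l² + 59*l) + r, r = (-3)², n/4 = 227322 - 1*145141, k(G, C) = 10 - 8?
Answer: 350160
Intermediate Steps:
k(G, C) = 2
n = 328724 (n = 4*(227322 - 1*145141) = 4*(227322 - 145141) = 4*82181 = 328724)
r = 9
W(l) = 9 + l² + 59*l (W(l) = (l² + 59*l) + 9 = 9 + l² + 59*l)
n + (W(k(-10 - 1*7, -3)) - 1*(-21305)) = 328724 + ((9 + 2² + 59*2) - 1*(-21305)) = 328724 + ((9 + 4 + 118) + 21305) = 328724 + (131 + 21305) = 328724 + 21436 = 350160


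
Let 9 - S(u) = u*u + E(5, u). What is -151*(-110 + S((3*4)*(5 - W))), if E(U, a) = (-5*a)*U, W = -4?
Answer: 1368815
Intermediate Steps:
E(U, a) = -5*U*a
S(u) = 9 - u² + 25*u (S(u) = 9 - (u*u - 5*5*u) = 9 - (u² - 25*u) = 9 + (-u² + 25*u) = 9 - u² + 25*u)
-151*(-110 + S((3*4)*(5 - W))) = -151*(-110 + (9 - ((3*4)*(5 - 1*(-4)))² + 25*((3*4)*(5 - 1*(-4))))) = -151*(-110 + (9 - (12*(5 + 4))² + 25*(12*(5 + 4)))) = -151*(-110 + (9 - (12*9)² + 25*(12*9))) = -151*(-110 + (9 - 1*108² + 25*108)) = -151*(-110 + (9 - 1*11664 + 2700)) = -151*(-110 + (9 - 11664 + 2700)) = -151*(-110 - 8955) = -151*(-9065) = 1368815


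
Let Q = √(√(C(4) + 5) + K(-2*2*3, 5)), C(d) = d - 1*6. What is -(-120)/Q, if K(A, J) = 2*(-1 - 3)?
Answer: -120*I/√(8 - √3) ≈ -47.931*I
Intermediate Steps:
C(d) = -6 + d (C(d) = d - 6 = -6 + d)
K(A, J) = -8 (K(A, J) = 2*(-4) = -8)
Q = √(-8 + √3) (Q = √(√((-6 + 4) + 5) - 8) = √(√(-2 + 5) - 8) = √(√3 - 8) = √(-8 + √3) ≈ 2.5036*I)
-(-120)/Q = -(-120)/(√(-8 + √3)) = -(-120)/√(-8 + √3) = 120/√(-8 + √3)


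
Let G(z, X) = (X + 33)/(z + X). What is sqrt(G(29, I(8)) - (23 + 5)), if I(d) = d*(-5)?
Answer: I*sqrt(3311)/11 ≈ 5.231*I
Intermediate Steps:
I(d) = -5*d
G(z, X) = (33 + X)/(X + z)
sqrt(G(29, I(8)) - (23 + 5)) = sqrt((33 - 5*8)/(-5*8 + 29) - (23 + 5)) = sqrt((33 - 40)/(-40 + 29) - 1*28) = sqrt(-7/(-11) - 28) = sqrt(-1/11*(-7) - 28) = sqrt(7/11 - 28) = sqrt(-301/11) = I*sqrt(3311)/11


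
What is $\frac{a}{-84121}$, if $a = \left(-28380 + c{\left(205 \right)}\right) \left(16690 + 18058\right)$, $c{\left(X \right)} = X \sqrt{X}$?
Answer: $\frac{986148240}{84121} - \frac{7123340 \sqrt{205}}{84121} \approx 10511.0$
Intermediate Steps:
$c{\left(X \right)} = X^{\frac{3}{2}}$
$a = -986148240 + 7123340 \sqrt{205}$ ($a = \left(-28380 + 205^{\frac{3}{2}}\right) \left(16690 + 18058\right) = \left(-28380 + 205 \sqrt{205}\right) 34748 = -986148240 + 7123340 \sqrt{205} \approx -8.8416 \cdot 10^{8}$)
$\frac{a}{-84121} = \frac{-986148240 + 7123340 \sqrt{205}}{-84121} = \left(-986148240 + 7123340 \sqrt{205}\right) \left(- \frac{1}{84121}\right) = \frac{986148240}{84121} - \frac{7123340 \sqrt{205}}{84121}$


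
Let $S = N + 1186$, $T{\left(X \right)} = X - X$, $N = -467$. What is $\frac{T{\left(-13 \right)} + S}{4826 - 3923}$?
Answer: $\frac{719}{903} \approx 0.79624$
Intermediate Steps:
$T{\left(X \right)} = 0$
$S = 719$ ($S = -467 + 1186 = 719$)
$\frac{T{\left(-13 \right)} + S}{4826 - 3923} = \frac{0 + 719}{4826 - 3923} = \frac{719}{903}$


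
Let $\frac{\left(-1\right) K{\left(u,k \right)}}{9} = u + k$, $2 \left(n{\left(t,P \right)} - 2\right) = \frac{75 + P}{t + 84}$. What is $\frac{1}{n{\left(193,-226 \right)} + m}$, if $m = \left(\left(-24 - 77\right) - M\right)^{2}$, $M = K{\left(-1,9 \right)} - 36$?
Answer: $\frac{554}{28103} \approx 0.019713$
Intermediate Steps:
$n{\left(t,P \right)} = 2 + \frac{75 + P}{2 \left(84 + t\right)}$ ($n{\left(t,P \right)} = 2 + \frac{\left(75 + P\right) \frac{1}{t + 84}}{2} = 2 + \frac{\left(75 + P\right) \frac{1}{84 + t}}{2} = 2 + \frac{\frac{1}{84 + t} \left(75 + P\right)}{2} = 2 + \frac{75 + P}{2 \left(84 + t\right)}$)
$K{\left(u,k \right)} = - 9 k - 9 u$ ($K{\left(u,k \right)} = - 9 \left(u + k\right) = - 9 \left(k + u\right) = - 9 k - 9 u$)
$M = -108$ ($M = \left(\left(-9\right) 9 - -9\right) - 36 = \left(-81 + 9\right) - 36 = -72 - 36 = -108$)
$m = 49$ ($m = \left(\left(-24 - 77\right) - -108\right)^{2} = \left(\left(-24 - 77\right) + 108\right)^{2} = \left(-101 + 108\right)^{2} = 7^{2} = 49$)
$\frac{1}{n{\left(193,-226 \right)} + m} = \frac{1}{\frac{411 - 226 + 4 \cdot 193}{2 \left(84 + 193\right)} + 49} = \frac{1}{\frac{411 - 226 + 772}{2 \cdot 277} + 49} = \frac{1}{\frac{1}{2} \cdot \frac{1}{277} \cdot 957 + 49} = \frac{1}{\frac{957}{554} + 49} = \frac{1}{\frac{28103}{554}} = \frac{554}{28103}$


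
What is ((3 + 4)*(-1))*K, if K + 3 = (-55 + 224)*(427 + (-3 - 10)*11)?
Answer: -335951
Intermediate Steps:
K = 47993 (K = -3 + (-55 + 224)*(427 + (-3 - 10)*11) = -3 + 169*(427 - 13*11) = -3 + 169*(427 - 143) = -3 + 169*284 = -3 + 47996 = 47993)
((3 + 4)*(-1))*K = ((3 + 4)*(-1))*47993 = (7*(-1))*47993 = -7*47993 = -335951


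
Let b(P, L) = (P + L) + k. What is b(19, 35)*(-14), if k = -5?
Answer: -686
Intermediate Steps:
b(P, L) = -5 + L + P (b(P, L) = (P + L) - 5 = (L + P) - 5 = -5 + L + P)
b(19, 35)*(-14) = (-5 + 35 + 19)*(-14) = 49*(-14) = -686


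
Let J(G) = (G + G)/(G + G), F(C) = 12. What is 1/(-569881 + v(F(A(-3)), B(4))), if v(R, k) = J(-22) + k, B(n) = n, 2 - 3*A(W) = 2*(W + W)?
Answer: -1/569876 ≈ -1.7548e-6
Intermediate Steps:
A(W) = 2/3 - 4*W/3 (A(W) = 2/3 - 2*(W + W)/3 = 2/3 - 2*2*W/3 = 2/3 - 4*W/3)
J(G) = 1 (J(G) = (2*G)/((2*G)) = (2*G)*(1/(2*G)) = 1)
v(R, k) = 1 + k
1/(-569881 + v(F(A(-3)), B(4))) = 1/(-569881 + (1 + 4)) = 1/(-569881 + 5) = 1/(-569876) = -1/569876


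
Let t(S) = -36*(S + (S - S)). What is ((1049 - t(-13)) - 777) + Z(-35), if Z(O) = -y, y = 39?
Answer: -235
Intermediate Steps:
t(S) = -36*S (t(S) = -36*(S + 0) = -36*S)
Z(O) = -39 (Z(O) = -1*39 = -39)
((1049 - t(-13)) - 777) + Z(-35) = ((1049 - (-36)*(-13)) - 777) - 39 = ((1049 - 1*468) - 777) - 39 = ((1049 - 468) - 777) - 39 = (581 - 777) - 39 = -196 - 39 = -235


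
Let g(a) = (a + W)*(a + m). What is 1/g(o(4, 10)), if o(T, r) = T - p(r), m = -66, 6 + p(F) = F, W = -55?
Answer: 1/3630 ≈ 0.00027548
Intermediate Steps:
p(F) = -6 + F
o(T, r) = 6 + T - r (o(T, r) = T - (-6 + r) = T + (6 - r) = 6 + T - r)
g(a) = (-66 + a)*(-55 + a) (g(a) = (a - 55)*(a - 66) = (-55 + a)*(-66 + a) = (-66 + a)*(-55 + a))
1/g(o(4, 10)) = 1/(3630 + (6 + 4 - 1*10)² - 121*(6 + 4 - 1*10)) = 1/(3630 + (6 + 4 - 10)² - 121*(6 + 4 - 10)) = 1/(3630 + 0² - 121*0) = 1/(3630 + 0 + 0) = 1/3630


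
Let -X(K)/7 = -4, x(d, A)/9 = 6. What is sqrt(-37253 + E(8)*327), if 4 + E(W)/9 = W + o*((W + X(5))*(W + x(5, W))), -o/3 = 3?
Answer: I*sqrt(59144465) ≈ 7690.5*I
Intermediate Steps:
x(d, A) = 54 (x(d, A) = 9*6 = 54)
o = -9 (o = -3*3 = -9)
X(K) = 28 (X(K) = -7*(-4) = 28)
E(W) = -36 + 9*W - 81*(28 + W)*(54 + W) (E(W) = -36 + 9*(W - 9*(W + 28)*(W + 54)) = -36 + 9*(W - 9*(28 + W)*(54 + W)) = -36 + (9*W - 81*(28 + W)*(54 + W)) = -36 + 9*W - 81*(28 + W)*(54 + W))
sqrt(-37253 + E(8)*327) = sqrt(-37253 + (-122508 - 6633*8 - 81*8**2)*327) = sqrt(-37253 + (-122508 - 53064 - 81*64)*327) = sqrt(-37253 + (-122508 - 53064 - 5184)*327) = sqrt(-37253 - 180756*327) = sqrt(-37253 - 59107212) = sqrt(-59144465) = I*sqrt(59144465)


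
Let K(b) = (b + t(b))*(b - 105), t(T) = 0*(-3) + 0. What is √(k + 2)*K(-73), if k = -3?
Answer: 12994*I ≈ 12994.0*I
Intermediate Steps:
t(T) = 0 (t(T) = 0 + 0 = 0)
K(b) = b*(-105 + b) (K(b) = (b + 0)*(b - 105) = b*(-105 + b))
√(k + 2)*K(-73) = √(-3 + 2)*(-73*(-105 - 73)) = √(-1)*(-73*(-178)) = I*12994 = 12994*I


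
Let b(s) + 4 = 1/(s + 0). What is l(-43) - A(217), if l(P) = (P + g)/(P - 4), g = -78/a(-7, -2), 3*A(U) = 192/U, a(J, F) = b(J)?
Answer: 64885/295771 ≈ 0.21938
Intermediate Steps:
b(s) = -4 + 1/s (b(s) = -4 + 1/(s + 0) = -4 + 1/s)
a(J, F) = -4 + 1/J
A(U) = 64/U (A(U) = (192/U)/3 = 64/U)
g = 546/29 (g = -78/(-4 + 1/(-7)) = -78/(-4 - 1/7) = -78/(-29/7) = -78*(-7/29) = 546/29 ≈ 18.828)
l(P) = (546/29 + P)/(-4 + P) (l(P) = (P + 546/29)/(P - 4) = (546/29 + P)/(-4 + P))
l(-43) - A(217) = (546/29 - 43)/(-4 - 43) - 64/217 = -701/29/(-47) - 64/217 = -1/47*(-701/29) - 1*64/217 = 701/1363 - 64/217 = 64885/295771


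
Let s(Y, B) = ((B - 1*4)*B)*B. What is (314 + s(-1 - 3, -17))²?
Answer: 33120025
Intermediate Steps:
s(Y, B) = B²*(-4 + B) (s(Y, B) = ((B - 4)*B)*B = ((-4 + B)*B)*B = (B*(-4 + B))*B = B²*(-4 + B))
(314 + s(-1 - 3, -17))² = (314 + (-17)²*(-4 - 17))² = (314 + 289*(-21))² = (314 - 6069)² = (-5755)² = 33120025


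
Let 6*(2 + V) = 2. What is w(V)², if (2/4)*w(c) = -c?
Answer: 100/9 ≈ 11.111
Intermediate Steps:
V = -5/3 (V = -2 + (⅙)*2 = -2 + ⅓ = -5/3 ≈ -1.6667)
w(c) = -2*c (w(c) = 2*(-c) = -2*c)
w(V)² = (-2*(-5/3))² = (10/3)² = 100/9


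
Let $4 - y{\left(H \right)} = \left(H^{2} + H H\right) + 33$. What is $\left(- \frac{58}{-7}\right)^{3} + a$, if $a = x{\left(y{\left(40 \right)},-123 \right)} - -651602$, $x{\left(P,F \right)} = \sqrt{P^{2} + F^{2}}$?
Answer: $\frac{223694598}{343} + 17 \sqrt{36130} \approx 6.554 \cdot 10^{5}$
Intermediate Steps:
$y{\left(H \right)} = -29 - 2 H^{2}$ ($y{\left(H \right)} = 4 - \left(\left(H^{2} + H H\right) + 33\right) = 4 - \left(\left(H^{2} + H^{2}\right) + 33\right) = 4 - \left(2 H^{2} + 33\right) = 4 - \left(33 + 2 H^{2}\right) = -29 - 2 H^{2}$)
$x{\left(P,F \right)} = \sqrt{F^{2} + P^{2}}$
$a = 651602 + 17 \sqrt{36130}$ ($a = \sqrt{\left(-123\right)^{2} + \left(-29 - 2 \cdot 40^{2}\right)^{2}} - -651602 = \sqrt{15129 + \left(-29 - 3200\right)^{2}} + 651602 = \sqrt{15129 + \left(-3229\right)^{2}} + 651602 = \sqrt{15129 + 10426441} + 651602 = \sqrt{10441570} + 651602 = 17 \sqrt{36130} + 651602 = 651602 + 17 \sqrt{36130} \approx 6.5483 \cdot 10^{5}$)
$\left(- \frac{58}{-7}\right)^{3} + a = \left(- \frac{58}{-7}\right)^{3} + \left(651602 + 17 \sqrt{36130}\right) = \left(\left(-58\right) \left(- \frac{1}{7}\right)\right)^{3} + \left(651602 + 17 \sqrt{36130}\right) = \left(\frac{58}{7}\right)^{3} + \left(651602 + 17 \sqrt{36130}\right) = \frac{195112}{343} + \left(651602 + 17 \sqrt{36130}\right) = \frac{223694598}{343} + 17 \sqrt{36130}$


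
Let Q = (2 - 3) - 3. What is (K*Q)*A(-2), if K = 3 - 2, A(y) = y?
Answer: 8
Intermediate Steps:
Q = -4 (Q = -1 - 3 = -4)
K = 1
(K*Q)*A(-2) = (1*(-4))*(-2) = -4*(-2) = 8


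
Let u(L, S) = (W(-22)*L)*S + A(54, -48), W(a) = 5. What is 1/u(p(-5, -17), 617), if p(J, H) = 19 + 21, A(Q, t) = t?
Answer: 1/123352 ≈ 8.1069e-6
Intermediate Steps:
p(J, H) = 40
u(L, S) = -48 + 5*L*S (u(L, S) = (5*L)*S - 48 = 5*L*S - 48 = -48 + 5*L*S)
1/u(p(-5, -17), 617) = 1/(-48 + 5*40*617) = 1/(-48 + 123400) = 1/123352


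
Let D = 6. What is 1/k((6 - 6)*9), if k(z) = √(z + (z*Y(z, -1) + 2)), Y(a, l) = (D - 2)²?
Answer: √2/2 ≈ 0.70711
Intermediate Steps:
Y(a, l) = 16 (Y(a, l) = (6 - 2)² = 4² = 16)
k(z) = √(2 + 17*z) (k(z) = √(z + (z*16 + 2)) = √(z + (16*z + 2)) = √(z + (2 + 16*z)) = √(2 + 17*z))
1/k((6 - 6)*9) = 1/(√(2 + 17*((6 - 6)*9))) = 1/(√(2 + 17*(0*9))) = 1/(√(2 + 17*0)) = 1/(√(2 + 0)) = 1/(√2) = √2/2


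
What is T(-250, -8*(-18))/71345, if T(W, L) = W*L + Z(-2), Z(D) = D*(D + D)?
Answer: -35992/71345 ≈ -0.50448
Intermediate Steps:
Z(D) = 2*D**2 (Z(D) = D*(2*D) = 2*D**2)
T(W, L) = 8 + L*W (T(W, L) = W*L + 2*(-2)**2 = L*W + 2*4 = L*W + 8 = 8 + L*W)
T(-250, -8*(-18))/71345 = (8 - 8*(-18)*(-250))/71345 = (8 + 144*(-250))*(1/71345) = (8 - 36000)*(1/71345) = -35992*1/71345 = -35992/71345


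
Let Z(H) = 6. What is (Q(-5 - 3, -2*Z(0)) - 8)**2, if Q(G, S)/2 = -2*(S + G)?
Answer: 5184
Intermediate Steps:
Q(G, S) = -4*G - 4*S (Q(G, S) = 2*(-2*(S + G)) = 2*(-2*(G + S)) = 2*(-2*G - 2*S) = -4*G - 4*S)
(Q(-5 - 3, -2*Z(0)) - 8)**2 = ((-4*(-5 - 3) - (-8)*6) - 8)**2 = ((-4*(-8) - 4*(-12)) - 8)**2 = ((32 + 48) - 8)**2 = (80 - 8)**2 = 72**2 = 5184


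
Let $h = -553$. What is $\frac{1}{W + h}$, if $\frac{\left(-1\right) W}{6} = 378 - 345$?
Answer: $- \frac{1}{751} \approx -0.0013316$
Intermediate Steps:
$W = -198$ ($W = - 6 \left(378 - 345\right) = \left(-6\right) 33 = -198$)
$\frac{1}{W + h} = \frac{1}{-198 - 553} = \frac{1}{-751} = - \frac{1}{751}$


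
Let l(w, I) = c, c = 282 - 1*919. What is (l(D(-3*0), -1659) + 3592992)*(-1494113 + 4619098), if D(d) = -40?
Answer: 11226055489675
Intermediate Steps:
c = -637 (c = 282 - 919 = -637)
l(w, I) = -637
(l(D(-3*0), -1659) + 3592992)*(-1494113 + 4619098) = (-637 + 3592992)*(-1494113 + 4619098) = 3592355*3124985 = 11226055489675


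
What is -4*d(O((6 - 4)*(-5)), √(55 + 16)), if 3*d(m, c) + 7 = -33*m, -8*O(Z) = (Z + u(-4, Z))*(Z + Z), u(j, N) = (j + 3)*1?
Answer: -3602/3 ≈ -1200.7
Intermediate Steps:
u(j, N) = 3 + j (u(j, N) = (3 + j)*1 = 3 + j)
O(Z) = -Z*(-1 + Z)/4 (O(Z) = -(Z + (3 - 4))*(Z + Z)/8 = -(Z - 1)*2*Z/8 = -(-1 + Z)*2*Z/8 = -Z*(-1 + Z)/4)
d(m, c) = -7/3 - 11*m (d(m, c) = -7/3 + (-33*m)/3 = -7/3 - 11*m)
-4*d(O((6 - 4)*(-5)), √(55 + 16)) = -4*(-7/3 - 11*(6 - 4)*(-5)*(1 - (6 - 4)*(-5))/4) = -4*(-7/3 - 11*2*(-5)*(1 - 2*(-5))/4) = -4*(-7/3 - 11*(-10)*(1 - 1*(-10))/4) = -4*(-7/3 - 11*(-10)*(1 + 10)/4) = -4*(-7/3 - 11*(-10)*11/4) = -4*(-7/3 - 11*(-55/2)) = -4*(-7/3 + 605/2) = -4*1801/6 = -3602/3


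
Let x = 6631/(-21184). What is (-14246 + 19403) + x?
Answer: 109239257/21184 ≈ 5156.7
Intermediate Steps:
x = -6631/21184 (x = 6631*(-1/21184) = -6631/21184 ≈ -0.31302)
(-14246 + 19403) + x = (-14246 + 19403) - 6631/21184 = 5157 - 6631/21184 = 109239257/21184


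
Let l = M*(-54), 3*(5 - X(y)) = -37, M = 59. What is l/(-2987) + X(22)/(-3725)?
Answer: 35448226/33379725 ≈ 1.0620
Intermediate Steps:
X(y) = 52/3 (X(y) = 5 - ⅓*(-37) = 5 + 37/3 = 52/3)
l = -3186 (l = 59*(-54) = -3186)
l/(-2987) + X(22)/(-3725) = -3186/(-2987) + (52/3)/(-3725) = -3186*(-1/2987) + (52/3)*(-1/3725) = 3186/2987 - 52/11175 = 35448226/33379725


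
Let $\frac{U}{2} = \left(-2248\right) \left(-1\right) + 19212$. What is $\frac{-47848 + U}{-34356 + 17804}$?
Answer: $\frac{616}{2069} \approx 0.29773$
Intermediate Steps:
$U = 42920$ ($U = 2 \left(\left(-2248\right) \left(-1\right) + 19212\right) = 2 \left(2248 + 19212\right) = 2 \cdot 21460 = 42920$)
$\frac{-47848 + U}{-34356 + 17804} = \frac{-47848 + 42920}{-34356 + 17804} = - \frac{4928}{-16552} = \left(-4928\right) \left(- \frac{1}{16552}\right) = \frac{616}{2069}$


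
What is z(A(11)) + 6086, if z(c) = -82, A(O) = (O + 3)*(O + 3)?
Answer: 6004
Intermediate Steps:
A(O) = (3 + O)**2 (A(O) = (3 + O)*(3 + O) = (3 + O)**2)
z(A(11)) + 6086 = -82 + 6086 = 6004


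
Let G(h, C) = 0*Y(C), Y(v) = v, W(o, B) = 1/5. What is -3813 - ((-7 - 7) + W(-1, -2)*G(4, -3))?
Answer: -3799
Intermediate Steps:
W(o, B) = ⅕
G(h, C) = 0 (G(h, C) = 0*C = 0)
-3813 - ((-7 - 7) + W(-1, -2)*G(4, -3)) = -3813 - ((-7 - 7) + (⅕)*0) = -3813 - (-14 + 0) = -3813 - 1*(-14) = -3813 + 14 = -3799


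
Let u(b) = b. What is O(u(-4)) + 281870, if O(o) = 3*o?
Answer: 281858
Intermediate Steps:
O(u(-4)) + 281870 = 3*(-4) + 281870 = -12 + 281870 = 281858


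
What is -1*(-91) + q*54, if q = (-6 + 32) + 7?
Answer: 1873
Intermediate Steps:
q = 33 (q = 26 + 7 = 33)
-1*(-91) + q*54 = -1*(-91) + 33*54 = 91 + 1782 = 1873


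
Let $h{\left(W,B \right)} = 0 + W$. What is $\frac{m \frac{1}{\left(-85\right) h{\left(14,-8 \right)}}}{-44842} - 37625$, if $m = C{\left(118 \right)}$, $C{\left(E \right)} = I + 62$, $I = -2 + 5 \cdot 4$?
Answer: $- \frac{100387224871}{2668099} \approx -37625.0$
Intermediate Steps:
$I = 18$ ($I = -2 + 20 = 18$)
$h{\left(W,B \right)} = W$
$C{\left(E \right)} = 80$ ($C{\left(E \right)} = 18 + 62 = 80$)
$m = 80$
$\frac{m \frac{1}{\left(-85\right) h{\left(14,-8 \right)}}}{-44842} - 37625 = \frac{80 \frac{1}{\left(-85\right) 14}}{-44842} - 37625 = \frac{80}{-1190} \left(- \frac{1}{44842}\right) - 37625 = 80 \left(- \frac{1}{1190}\right) \left(- \frac{1}{44842}\right) - 37625 = \left(- \frac{8}{119}\right) \left(- \frac{1}{44842}\right) - 37625 = \frac{4}{2668099} - 37625 = - \frac{100387224871}{2668099}$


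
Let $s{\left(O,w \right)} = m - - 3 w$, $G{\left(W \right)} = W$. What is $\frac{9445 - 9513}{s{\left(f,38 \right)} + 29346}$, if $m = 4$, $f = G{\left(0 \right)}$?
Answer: $- \frac{17}{7366} \approx -0.0023079$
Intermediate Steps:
$f = 0$
$s{\left(O,w \right)} = 4 + 3 w$ ($s{\left(O,w \right)} = 4 - - 3 w = 4 + 3 w$)
$\frac{9445 - 9513}{s{\left(f,38 \right)} + 29346} = \frac{9445 - 9513}{\left(4 + 3 \cdot 38\right) + 29346} = - \frac{68}{\left(4 + 114\right) + 29346} = - \frac{68}{118 + 29346} = - \frac{68}{29464} = \left(-68\right) \frac{1}{29464} = - \frac{17}{7366}$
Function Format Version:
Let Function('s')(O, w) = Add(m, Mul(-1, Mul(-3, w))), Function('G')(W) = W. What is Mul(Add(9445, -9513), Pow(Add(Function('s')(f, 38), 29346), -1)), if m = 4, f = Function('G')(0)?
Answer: Rational(-17, 7366) ≈ -0.0023079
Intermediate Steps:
f = 0
Function('s')(O, w) = Add(4, Mul(3, w)) (Function('s')(O, w) = Add(4, Mul(-1, Mul(-3, w))) = Add(4, Mul(3, w)))
Mul(Add(9445, -9513), Pow(Add(Function('s')(f, 38), 29346), -1)) = Mul(Add(9445, -9513), Pow(Add(Add(4, Mul(3, 38)), 29346), -1)) = Mul(-68, Pow(Add(Add(4, 114), 29346), -1)) = Mul(-68, Pow(Add(118, 29346), -1)) = Mul(-68, Pow(29464, -1)) = Mul(-68, Rational(1, 29464)) = Rational(-17, 7366)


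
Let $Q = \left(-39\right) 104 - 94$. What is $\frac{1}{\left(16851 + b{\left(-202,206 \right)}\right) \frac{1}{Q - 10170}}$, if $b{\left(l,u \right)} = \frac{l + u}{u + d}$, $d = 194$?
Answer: $- \frac{1432000}{1685101} \approx -0.8498$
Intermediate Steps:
$b{\left(l,u \right)} = \frac{l + u}{194 + u}$ ($b{\left(l,u \right)} = \frac{l + u}{u + 194} = \frac{l + u}{194 + u}$)
$Q = -4150$ ($Q = -4056 - 94 = -4150$)
$\frac{1}{\left(16851 + b{\left(-202,206 \right)}\right) \frac{1}{Q - 10170}} = \frac{1}{\left(16851 + \frac{-202 + 206}{194 + 206}\right) \frac{1}{-4150 - 10170}} = \frac{1}{\left(16851 + \frac{1}{400} \cdot 4\right) \frac{1}{-14320}} = \frac{1}{\left(16851 + \frac{1}{400} \cdot 4\right) \left(- \frac{1}{14320}\right)} = \frac{1}{\left(16851 + \frac{1}{100}\right) \left(- \frac{1}{14320}\right)} = \frac{1}{\frac{1685101}{100} \left(- \frac{1}{14320}\right)} = \frac{1}{- \frac{1685101}{1432000}} = - \frac{1432000}{1685101}$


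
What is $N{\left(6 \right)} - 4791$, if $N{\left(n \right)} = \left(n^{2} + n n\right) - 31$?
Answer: $-4750$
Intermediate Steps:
$N{\left(n \right)} = -31 + 2 n^{2}$ ($N{\left(n \right)} = \left(n^{2} + n^{2}\right) - 31 = 2 n^{2} - 31 = -31 + 2 n^{2}$)
$N{\left(6 \right)} - 4791 = \left(-31 + 2 \cdot 6^{2}\right) - 4791 = \left(-31 + 2 \cdot 36\right) - 4791 = \left(-31 + 72\right) - 4791 = 41 - 4791 = -4750$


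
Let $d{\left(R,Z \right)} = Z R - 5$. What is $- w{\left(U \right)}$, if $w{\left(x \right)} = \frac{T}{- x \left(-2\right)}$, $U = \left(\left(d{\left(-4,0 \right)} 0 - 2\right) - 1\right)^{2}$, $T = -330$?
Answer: $\frac{55}{3} \approx 18.333$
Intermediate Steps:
$d{\left(R,Z \right)} = -5 + R Z$ ($d{\left(R,Z \right)} = R Z - 5 = -5 + R Z$)
$U = 9$ ($U = \left(\left(\left(-5 - 0\right) 0 - 2\right) - 1\right)^{2} = \left(\left(\left(-5 + 0\right) 0 - 2\right) - 1\right)^{2} = \left(\left(\left(-5\right) 0 - 2\right) - 1\right)^{2} = \left(\left(0 - 2\right) - 1\right)^{2} = \left(-2 - 1\right)^{2} = \left(-3\right)^{2} = 9$)
$w{\left(x \right)} = - \frac{165}{x}$ ($w{\left(x \right)} = - \frac{330}{- x \left(-2\right)} = - \frac{330}{2 x} = - 330 \frac{1}{2 x} = - \frac{165}{x}$)
$- w{\left(U \right)} = - \frac{-165}{9} = \left(-1\right) \left(- \frac{55}{3}\right) = \frac{55}{3}$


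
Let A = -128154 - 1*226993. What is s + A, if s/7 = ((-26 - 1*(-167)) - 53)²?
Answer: -300939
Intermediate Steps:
A = -355147 (A = -128154 - 226993 = -355147)
s = 54208 (s = 7*((-26 - 1*(-167)) - 53)² = 7*((-26 + 167) - 53)² = 7*(141 - 53)² = 7*88² = 7*7744 = 54208)
s + A = 54208 - 355147 = -300939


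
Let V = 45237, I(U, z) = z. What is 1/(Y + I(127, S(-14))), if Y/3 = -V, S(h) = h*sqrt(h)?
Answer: I/(-135711*I + 14*sqrt(14)) ≈ -7.3686e-6 + 2.8442e-9*I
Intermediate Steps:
S(h) = h**(3/2)
Y = -135711 (Y = 3*(-1*45237) = 3*(-45237) = -135711)
1/(Y + I(127, S(-14))) = 1/(-135711 + (-14)**(3/2)) = 1/(-135711 - 14*I*sqrt(14))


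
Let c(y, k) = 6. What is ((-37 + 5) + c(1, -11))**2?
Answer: 676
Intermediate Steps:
((-37 + 5) + c(1, -11))**2 = ((-37 + 5) + 6)**2 = (-32 + 6)**2 = (-26)**2 = 676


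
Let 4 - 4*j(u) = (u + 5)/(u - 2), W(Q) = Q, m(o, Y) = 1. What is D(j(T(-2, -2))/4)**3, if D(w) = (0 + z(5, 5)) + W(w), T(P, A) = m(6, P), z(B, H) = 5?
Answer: 91125/512 ≈ 177.98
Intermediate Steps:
T(P, A) = 1
j(u) = 1 - (5 + u)/(4*(-2 + u)) (j(u) = 1 - (u + 5)/(4*(u - 2)) = 1 - (5 + u)/(4*(-2 + u)))
D(w) = 5 + w (D(w) = (0 + 5) + w = 5 + w)
D(j(T(-2, -2))/4)**3 = (5 + ((-13 + 3*1)/(4*(-2 + 1)))/4)**3 = (5 + ((1/4)*(-13 + 3)/(-1))*(1/4))**3 = (5 + ((1/4)*(-1)*(-10))*(1/4))**3 = (5 + (5/2)*(1/4))**3 = (5 + 5/8)**3 = (45/8)**3 = 91125/512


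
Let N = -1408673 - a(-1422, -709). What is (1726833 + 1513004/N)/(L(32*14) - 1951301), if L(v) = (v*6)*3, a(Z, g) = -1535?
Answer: -1214945410475/1367201312853 ≈ -0.88864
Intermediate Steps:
N = -1407138 (N = -1408673 - 1*(-1535) = -1408673 + 1535 = -1407138)
L(v) = 18*v (L(v) = (6*v)*3 = 18*v)
(1726833 + 1513004/N)/(L(32*14) - 1951301) = (1726833 + 1513004/(-1407138))/(18*(32*14) - 1951301) = (1726833 + 1513004*(-1/1407138))/(18*448 - 1951301) = (1726833 - 756502/703569)/(8064 - 1951301) = (1214945410475/703569)/(-1943237) = (1214945410475/703569)*(-1/1943237) = -1214945410475/1367201312853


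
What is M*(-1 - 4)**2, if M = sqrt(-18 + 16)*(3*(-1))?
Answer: -75*I*sqrt(2) ≈ -106.07*I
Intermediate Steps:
M = -3*I*sqrt(2) (M = sqrt(-2)*(-3) = (I*sqrt(2))*(-3) = -3*I*sqrt(2) ≈ -4.2426*I)
M*(-1 - 4)**2 = (-3*I*sqrt(2))*(-1 - 4)**2 = -3*I*sqrt(2)*(-5)**2 = -3*I*sqrt(2)*25 = -75*I*sqrt(2)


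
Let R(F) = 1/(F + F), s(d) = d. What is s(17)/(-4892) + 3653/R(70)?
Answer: 2501866623/4892 ≈ 5.1142e+5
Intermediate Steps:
R(F) = 1/(2*F)
s(17)/(-4892) + 3653/R(70) = 17/(-4892) + 3653/(((1/2)/70)) = 17*(-1/4892) + 3653/(((1/2)*(1/70))) = -17/4892 + 3653/(1/140) = -17/4892 + 3653*140 = -17/4892 + 511420 = 2501866623/4892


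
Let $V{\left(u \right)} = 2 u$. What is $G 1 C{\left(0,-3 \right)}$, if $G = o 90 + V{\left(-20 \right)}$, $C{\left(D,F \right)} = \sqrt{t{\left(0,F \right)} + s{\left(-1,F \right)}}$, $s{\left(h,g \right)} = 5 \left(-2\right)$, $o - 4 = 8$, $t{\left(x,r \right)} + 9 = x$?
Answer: $1040 i \sqrt{19} \approx 4533.3 i$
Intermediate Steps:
$t{\left(x,r \right)} = -9 + x$
$o = 12$ ($o = 4 + 8 = 12$)
$s{\left(h,g \right)} = -10$
$C{\left(D,F \right)} = i \sqrt{19}$ ($C{\left(D,F \right)} = \sqrt{\left(-9 + 0\right) - 10} = \sqrt{-9 - 10} = \sqrt{-19} = i \sqrt{19}$)
$G = 1040$ ($G = 12 \cdot 90 + 2 \left(-20\right) = 1080 - 40 = 1040$)
$G 1 C{\left(0,-3 \right)} = 1040 \cdot 1 i \sqrt{19} = 1040 i \sqrt{19}$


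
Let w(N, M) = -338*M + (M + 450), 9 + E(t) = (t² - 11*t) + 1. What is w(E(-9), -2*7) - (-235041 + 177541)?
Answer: 62668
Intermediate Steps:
E(t) = -8 + t² - 11*t (E(t) = -9 + ((t² - 11*t) + 1) = -9 + (1 + t² - 11*t) = -8 + t² - 11*t)
w(N, M) = 450 - 337*M (w(N, M) = -338*M + (450 + M) = 450 - 337*M)
w(E(-9), -2*7) - (-235041 + 177541) = (450 - (-674)*7) - (-235041 + 177541) = (450 - 337*(-14)) - 1*(-57500) = (450 + 4718) + 57500 = 5168 + 57500 = 62668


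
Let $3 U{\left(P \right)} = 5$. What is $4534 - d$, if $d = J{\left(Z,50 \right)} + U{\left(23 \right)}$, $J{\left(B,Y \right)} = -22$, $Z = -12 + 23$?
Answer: $\frac{13663}{3} \approx 4554.3$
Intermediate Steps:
$U{\left(P \right)} = \frac{5}{3}$ ($U{\left(P \right)} = \frac{1}{3} \cdot 5 = \frac{5}{3}$)
$Z = 11$
$d = - \frac{61}{3}$ ($d = -22 + \frac{5}{3} = - \frac{61}{3} \approx -20.333$)
$4534 - d = 4534 - - \frac{61}{3} = 4534 + \frac{61}{3} = \frac{13663}{3}$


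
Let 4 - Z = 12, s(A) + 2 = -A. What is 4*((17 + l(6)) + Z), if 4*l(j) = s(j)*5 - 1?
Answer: -5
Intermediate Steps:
s(A) = -2 - A
Z = -8 (Z = 4 - 1*12 = 4 - 12 = -8)
l(j) = -11/4 - 5*j/4 (l(j) = ((-2 - j)*5 - 1)/4 = ((-10 - 5*j) - 1)/4 = (-11 - 5*j)/4 = -11/4 - 5*j/4)
4*((17 + l(6)) + Z) = 4*((17 + (-11/4 - 5/4*6)) - 8) = 4*((17 + (-11/4 - 15/2)) - 8) = 4*((17 - 41/4) - 8) = 4*(27/4 - 8) = 4*(-5/4) = -5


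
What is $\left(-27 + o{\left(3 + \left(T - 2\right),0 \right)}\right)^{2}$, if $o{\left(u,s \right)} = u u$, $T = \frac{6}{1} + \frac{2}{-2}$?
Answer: $81$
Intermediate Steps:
$T = 5$ ($T = 6 \cdot 1 + 2 \left(- \frac{1}{2}\right) = 6 - 1 = 5$)
$o{\left(u,s \right)} = u^{2}$
$\left(-27 + o{\left(3 + \left(T - 2\right),0 \right)}\right)^{2} = \left(-27 + \left(3 + \left(5 - 2\right)\right)^{2}\right)^{2} = \left(-27 + \left(3 + 3\right)^{2}\right)^{2} = \left(-27 + 6^{2}\right)^{2} = \left(-27 + 36\right)^{2} = 9^{2} = 81$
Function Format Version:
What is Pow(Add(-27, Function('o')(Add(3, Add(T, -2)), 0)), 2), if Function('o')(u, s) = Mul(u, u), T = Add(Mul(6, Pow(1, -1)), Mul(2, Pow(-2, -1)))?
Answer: 81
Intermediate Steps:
T = 5 (T = Add(Mul(6, 1), Mul(2, Rational(-1, 2))) = Add(6, -1) = 5)
Function('o')(u, s) = Pow(u, 2)
Pow(Add(-27, Function('o')(Add(3, Add(T, -2)), 0)), 2) = Pow(Add(-27, Pow(Add(3, Add(5, -2)), 2)), 2) = Pow(Add(-27, Pow(Add(3, 3), 2)), 2) = Pow(Add(-27, Pow(6, 2)), 2) = Pow(Add(-27, 36), 2) = Pow(9, 2) = 81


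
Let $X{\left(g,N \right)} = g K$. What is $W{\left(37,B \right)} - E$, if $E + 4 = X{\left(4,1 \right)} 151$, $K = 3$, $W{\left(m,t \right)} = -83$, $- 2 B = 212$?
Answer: $-1891$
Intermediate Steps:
$B = -106$ ($B = \left(- \frac{1}{2}\right) 212 = -106$)
$X{\left(g,N \right)} = 3 g$ ($X{\left(g,N \right)} = g 3 = 3 g$)
$E = 1808$ ($E = -4 + 3 \cdot 4 \cdot 151 = -4 + 12 \cdot 151 = -4 + 1812 = 1808$)
$W{\left(37,B \right)} - E = -83 - 1808 = -1891$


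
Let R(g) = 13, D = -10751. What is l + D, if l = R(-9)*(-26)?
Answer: -11089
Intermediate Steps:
l = -338 (l = 13*(-26) = -338)
l + D = -338 - 10751 = -11089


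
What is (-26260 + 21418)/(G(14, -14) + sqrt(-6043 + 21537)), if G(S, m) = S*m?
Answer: 474516/11461 + 2421*sqrt(15494)/11461 ≈ 67.697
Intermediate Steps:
(-26260 + 21418)/(G(14, -14) + sqrt(-6043 + 21537)) = (-26260 + 21418)/(14*(-14) + sqrt(-6043 + 21537)) = -4842/(-196 + sqrt(15494))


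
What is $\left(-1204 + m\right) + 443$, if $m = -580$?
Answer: $-1341$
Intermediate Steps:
$\left(-1204 + m\right) + 443 = \left(-1204 - 580\right) + 443 = -1784 + 443 = -1341$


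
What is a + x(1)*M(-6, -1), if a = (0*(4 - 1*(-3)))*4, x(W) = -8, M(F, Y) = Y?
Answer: 8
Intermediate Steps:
a = 0 (a = (0*(4 + 3))*4 = (0*7)*4 = 0*4 = 0)
a + x(1)*M(-6, -1) = 0 - 8*(-1) = 0 + 8 = 8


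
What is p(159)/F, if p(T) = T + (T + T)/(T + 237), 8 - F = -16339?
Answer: 10547/1078902 ≈ 0.0097757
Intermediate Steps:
F = 16347 (F = 8 - 1*(-16339) = 8 + 16339 = 16347)
p(T) = T + 2*T/(237 + T) (p(T) = T + (2*T)/(237 + T) = T + 2*T/(237 + T))
p(159)/F = (159*(239 + 159)/(237 + 159))/16347 = (159*398/396)*(1/16347) = (159*(1/396)*398)*(1/16347) = (10547/66)*(1/16347) = 10547/1078902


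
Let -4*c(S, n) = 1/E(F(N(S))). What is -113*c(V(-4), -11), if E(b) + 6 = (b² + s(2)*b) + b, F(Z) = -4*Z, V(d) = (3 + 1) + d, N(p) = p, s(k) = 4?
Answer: -113/24 ≈ -4.7083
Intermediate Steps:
V(d) = 4 + d
E(b) = -6 + b² + 5*b (E(b) = -6 + ((b² + 4*b) + b) = -6 + (b² + 5*b) = -6 + b² + 5*b)
c(S, n) = -1/(4*(-6 - 20*S + 16*S²)) (c(S, n) = -1/(4*(-6 + (-4*S)² + 5*(-4*S))) = -1/(4*(-6 + 16*S² - 20*S)) = -1/(4*(-6 - 20*S + 16*S²)))
-113*c(V(-4), -11) = -113/(24 - 64*(4 - 4)² + 80*(4 - 4)) = -113/(24 - 64*0² + 80*0) = -113/(24 - 64*0 + 0) = -113/(24 + 0 + 0) = -113/24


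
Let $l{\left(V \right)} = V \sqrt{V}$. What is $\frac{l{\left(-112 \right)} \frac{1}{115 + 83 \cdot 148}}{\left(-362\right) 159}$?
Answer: $\frac{224 i \sqrt{7}}{356830821} \approx 1.6609 \cdot 10^{-6} i$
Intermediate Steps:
$l{\left(V \right)} = V^{\frac{3}{2}}$
$\frac{l{\left(-112 \right)} \frac{1}{115 + 83 \cdot 148}}{\left(-362\right) 159} = \frac{\left(-112\right)^{\frac{3}{2}} \frac{1}{115 + 83 \cdot 148}}{\left(-362\right) 159} = \frac{- 448 i \sqrt{7} \frac{1}{115 + 12284}}{-57558} = \frac{\left(-448\right) i \sqrt{7}}{12399} \left(- \frac{1}{57558}\right) = - 448 i \sqrt{7} \cdot \frac{1}{12399} \left(- \frac{1}{57558}\right) = - \frac{448 i \sqrt{7}}{12399} \left(- \frac{1}{57558}\right) = \frac{224 i \sqrt{7}}{356830821}$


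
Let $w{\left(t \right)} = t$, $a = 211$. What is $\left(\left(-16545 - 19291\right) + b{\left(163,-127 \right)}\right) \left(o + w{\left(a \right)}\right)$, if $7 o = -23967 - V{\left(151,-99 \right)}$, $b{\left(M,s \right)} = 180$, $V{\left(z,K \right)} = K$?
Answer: $\frac{798373496}{7} \approx 1.1405 \cdot 10^{8}$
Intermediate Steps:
$o = - \frac{23868}{7}$ ($o = \frac{-23967 - -99}{7} = \frac{-23967 + 99}{7} = \frac{1}{7} \left(-23868\right) = - \frac{23868}{7} \approx -3409.7$)
$\left(\left(-16545 - 19291\right) + b{\left(163,-127 \right)}\right) \left(o + w{\left(a \right)}\right) = \left(\left(-16545 - 19291\right) + 180\right) \left(- \frac{23868}{7} + 211\right) = \left(-35836 + 180\right) \left(- \frac{22391}{7}\right) = \left(-35656\right) \left(- \frac{22391}{7}\right) = \frac{798373496}{7}$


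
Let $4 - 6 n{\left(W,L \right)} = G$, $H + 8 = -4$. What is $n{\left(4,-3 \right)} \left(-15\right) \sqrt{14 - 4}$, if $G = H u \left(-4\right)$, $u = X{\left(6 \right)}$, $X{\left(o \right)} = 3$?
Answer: $350 \sqrt{10} \approx 1106.8$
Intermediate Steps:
$u = 3$
$H = -12$ ($H = -8 - 4 = -12$)
$G = 144$ ($G = \left(-12\right) 3 \left(-4\right) = \left(-36\right) \left(-4\right) = 144$)
$n{\left(W,L \right)} = - \frac{70}{3}$ ($n{\left(W,L \right)} = \frac{2}{3} - 24 = - \frac{70}{3}$)
$n{\left(4,-3 \right)} \left(-15\right) \sqrt{14 - 4} = \left(- \frac{70}{3}\right) \left(-15\right) \sqrt{14 - 4} = 350 \sqrt{10}$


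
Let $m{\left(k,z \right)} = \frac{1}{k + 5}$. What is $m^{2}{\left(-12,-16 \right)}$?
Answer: $\frac{1}{49} \approx 0.020408$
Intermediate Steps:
$m{\left(k,z \right)} = \frac{1}{5 + k}$
$m^{2}{\left(-12,-16 \right)} = \left(\frac{1}{5 - 12}\right)^{2} = \left(\frac{1}{-7}\right)^{2} = \left(- \frac{1}{7}\right)^{2} = \frac{1}{49}$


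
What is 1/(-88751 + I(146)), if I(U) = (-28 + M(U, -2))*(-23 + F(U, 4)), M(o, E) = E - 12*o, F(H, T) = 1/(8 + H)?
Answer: -7/334436 ≈ -2.0931e-5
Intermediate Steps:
I(U) = (-30 - 12*U)*(-23 + 1/(8 + U)) (I(U) = (-28 + (-2 - 12*U))*(-23 + 1/(8 + U)) = (-30 - 12*U)*(-23 + 1/(8 + U)))
1/(-88751 + I(146)) = 1/(-88751 + 6*(915 + 46*146² + 481*146)/(8 + 146)) = 1/(-88751 + 6*(915 + 46*21316 + 70226)/154) = 1/(-88751 + 6*(1/154)*(915 + 980536 + 70226)) = 1/(-88751 + 6*(1/154)*1051677) = 1/(-88751 + 286821/7) = 1/(-334436/7) = -7/334436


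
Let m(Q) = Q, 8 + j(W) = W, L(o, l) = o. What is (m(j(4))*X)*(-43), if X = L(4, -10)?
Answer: 688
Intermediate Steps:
j(W) = -8 + W
X = 4
(m(j(4))*X)*(-43) = ((-8 + 4)*4)*(-43) = -4*4*(-43) = -16*(-43) = 688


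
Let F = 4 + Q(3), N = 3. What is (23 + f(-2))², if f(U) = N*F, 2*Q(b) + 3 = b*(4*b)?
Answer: 28561/4 ≈ 7140.3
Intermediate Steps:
Q(b) = -3/2 + 2*b² (Q(b) = -3/2 + (b*(4*b))/2 = -3/2 + (4*b²)/2 = -3/2 + 2*b²)
F = 41/2 (F = 4 + (-3/2 + 2*3²) = 4 + (-3/2 + 2*9) = 4 + (-3/2 + 18) = 4 + 33/2 = 41/2 ≈ 20.500)
f(U) = 123/2 (f(U) = 3*(41/2) = 123/2)
(23 + f(-2))² = (23 + 123/2)² = (169/2)² = 28561/4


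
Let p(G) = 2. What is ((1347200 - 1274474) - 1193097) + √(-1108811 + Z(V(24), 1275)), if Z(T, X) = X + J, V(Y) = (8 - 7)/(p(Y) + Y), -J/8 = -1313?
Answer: -1120371 + 2*I*√274258 ≈ -1.1204e+6 + 1047.4*I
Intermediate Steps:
J = 10504 (J = -8*(-1313) = 10504)
V(Y) = 1/(2 + Y) (V(Y) = (8 - 7)/(2 + Y) = 1/(2 + Y))
Z(T, X) = 10504 + X (Z(T, X) = X + 10504 = 10504 + X)
((1347200 - 1274474) - 1193097) + √(-1108811 + Z(V(24), 1275)) = ((1347200 - 1274474) - 1193097) + √(-1108811 + (10504 + 1275)) = (72726 - 1193097) + √(-1108811 + 11779) = -1120371 + √(-1097032) = -1120371 + 2*I*√274258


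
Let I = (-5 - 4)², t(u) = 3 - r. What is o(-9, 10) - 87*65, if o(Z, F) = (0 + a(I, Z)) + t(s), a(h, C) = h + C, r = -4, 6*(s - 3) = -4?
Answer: -5576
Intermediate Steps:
s = 7/3 (s = 3 + (⅙)*(-4) = 3 - ⅔ = 7/3 ≈ 2.3333)
t(u) = 7 (t(u) = 3 - 1*(-4) = 3 + 4 = 7)
I = 81 (I = (-9)² = 81)
a(h, C) = C + h
o(Z, F) = 88 + Z (o(Z, F) = (0 + (Z + 81)) + 7 = (0 + (81 + Z)) + 7 = (81 + Z) + 7 = 88 + Z)
o(-9, 10) - 87*65 = (88 - 9) - 87*65 = 79 - 5655 = -5576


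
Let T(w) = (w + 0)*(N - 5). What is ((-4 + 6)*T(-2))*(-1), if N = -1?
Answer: -24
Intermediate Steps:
T(w) = -6*w (T(w) = (w + 0)*(-1 - 5) = w*(-6) = -6*w)
((-4 + 6)*T(-2))*(-1) = ((-4 + 6)*(-6*(-2)))*(-1) = (2*12)*(-1) = 24*(-1) = -24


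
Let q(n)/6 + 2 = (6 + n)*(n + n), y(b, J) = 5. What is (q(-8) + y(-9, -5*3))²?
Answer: 34225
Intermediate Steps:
q(n) = -12 + 12*n*(6 + n) (q(n) = -12 + 6*((6 + n)*(n + n)) = -12 + 6*((6 + n)*(2*n)) = -12 + 6*(2*n*(6 + n)) = -12 + 12*n*(6 + n))
(q(-8) + y(-9, -5*3))² = ((-12 + 12*(-8)² + 72*(-8)) + 5)² = ((-12 + 12*64 - 576) + 5)² = ((-12 + 768 - 576) + 5)² = (180 + 5)² = 185² = 34225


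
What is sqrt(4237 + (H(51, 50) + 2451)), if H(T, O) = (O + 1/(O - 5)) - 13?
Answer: sqrt(1513130)/15 ≈ 82.006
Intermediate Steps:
H(T, O) = -13 + O + 1/(-5 + O) (H(T, O) = (O + 1/(-5 + O)) - 13 = -13 + O + 1/(-5 + O))
sqrt(4237 + (H(51, 50) + 2451)) = sqrt(4237 + ((66 + 50**2 - 18*50)/(-5 + 50) + 2451)) = sqrt(4237 + ((66 + 2500 - 900)/45 + 2451)) = sqrt(4237 + ((1/45)*1666 + 2451)) = sqrt(4237 + (1666/45 + 2451)) = sqrt(4237 + 111961/45) = sqrt(302626/45) = sqrt(1513130)/15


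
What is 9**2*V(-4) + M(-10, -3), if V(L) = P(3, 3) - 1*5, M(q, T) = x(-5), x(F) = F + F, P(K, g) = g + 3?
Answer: 71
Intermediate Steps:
P(K, g) = 3 + g
x(F) = 2*F
M(q, T) = -10 (M(q, T) = 2*(-5) = -10)
V(L) = 1 (V(L) = (3 + 3) - 1*5 = 6 - 5 = 1)
9**2*V(-4) + M(-10, -3) = 9**2*1 - 10 = 81*1 - 10 = 81 - 10 = 71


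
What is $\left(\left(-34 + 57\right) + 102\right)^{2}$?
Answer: $15625$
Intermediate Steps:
$\left(\left(-34 + 57\right) + 102\right)^{2} = \left(23 + 102\right)^{2} = 125^{2} = 15625$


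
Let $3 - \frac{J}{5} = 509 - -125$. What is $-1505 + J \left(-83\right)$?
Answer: $260360$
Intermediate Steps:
$J = -3155$ ($J = 15 - 5 \left(509 - -125\right) = 15 - 5 \left(509 + 125\right) = 15 - 3170 = -3155$)
$-1505 + J \left(-83\right) = -1505 - -261865 = -1505 + 261865 = 260360$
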